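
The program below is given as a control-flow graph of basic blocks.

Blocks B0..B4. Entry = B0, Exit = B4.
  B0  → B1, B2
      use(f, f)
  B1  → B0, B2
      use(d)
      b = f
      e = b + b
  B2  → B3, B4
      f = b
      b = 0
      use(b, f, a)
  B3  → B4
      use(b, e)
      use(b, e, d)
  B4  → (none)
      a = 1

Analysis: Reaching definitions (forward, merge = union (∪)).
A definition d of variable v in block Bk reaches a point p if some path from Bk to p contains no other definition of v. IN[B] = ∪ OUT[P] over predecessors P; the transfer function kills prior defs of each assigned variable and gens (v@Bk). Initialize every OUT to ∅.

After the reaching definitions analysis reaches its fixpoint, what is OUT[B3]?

Per-block solution:
  B0: | IN={b@B1, e@B1} | OUT={b@B1, e@B1}
  B1: | IN={b@B1, e@B1} | OUT={b@B1, e@B1}
  B2: | IN={b@B1, e@B1} | OUT={b@B2, e@B1, f@B2}
  B3: | IN={b@B2, e@B1, f@B2} | OUT={b@B2, e@B1, f@B2}
  B4: | IN={b@B2, e@B1, f@B2} | OUT={a@B4, b@B2, e@B1, f@B2}

Merge at B3: IN[B3] = OUT[B2] = {b@B2, e@B1, f@B2}
Applying B3's transfer function to that IN value gives OUT[B3] (row B3 above).

Answer: {b@B2, e@B1, f@B2}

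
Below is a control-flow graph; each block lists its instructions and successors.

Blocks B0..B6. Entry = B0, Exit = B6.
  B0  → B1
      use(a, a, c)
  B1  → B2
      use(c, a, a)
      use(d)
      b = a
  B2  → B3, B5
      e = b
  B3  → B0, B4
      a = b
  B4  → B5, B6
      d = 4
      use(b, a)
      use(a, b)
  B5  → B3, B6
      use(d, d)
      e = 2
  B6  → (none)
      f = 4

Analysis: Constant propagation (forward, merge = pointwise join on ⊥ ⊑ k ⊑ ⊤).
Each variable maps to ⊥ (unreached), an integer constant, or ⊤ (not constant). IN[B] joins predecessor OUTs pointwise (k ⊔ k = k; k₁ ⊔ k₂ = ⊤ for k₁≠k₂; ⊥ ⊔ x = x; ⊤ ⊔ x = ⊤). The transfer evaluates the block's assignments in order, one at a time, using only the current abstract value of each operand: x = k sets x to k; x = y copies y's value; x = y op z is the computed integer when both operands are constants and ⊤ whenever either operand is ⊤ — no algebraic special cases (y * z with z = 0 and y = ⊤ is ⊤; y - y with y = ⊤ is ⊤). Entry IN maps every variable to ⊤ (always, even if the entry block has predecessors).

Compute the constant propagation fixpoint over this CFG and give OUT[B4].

Per-block solution:
  B0:  IN=(all ⊤)  OUT=(all ⊤)
  B1:  IN=(all ⊤)  OUT=(all ⊤)
  B2:  IN=(all ⊤)  OUT=(all ⊤)
  B3:  IN=(all ⊤)  OUT=(all ⊤)
  B4:  IN=(all ⊤)  OUT={d:4; rest ⊤}
  B5:  IN=(all ⊤)  OUT={e:2; rest ⊤}
  B6:  IN=(all ⊤)  OUT={f:4; rest ⊤}

Merge at B4: IN[B4] = OUT[B3] = {a: ⊤, b: ⊤, c: ⊤, d: ⊤, e: ⊤, f: ⊤}
Applying B4's transfer function to that IN value gives OUT[B4] (row B4 above).

Answer: {a: ⊤, b: ⊤, c: ⊤, d: 4, e: ⊤, f: ⊤}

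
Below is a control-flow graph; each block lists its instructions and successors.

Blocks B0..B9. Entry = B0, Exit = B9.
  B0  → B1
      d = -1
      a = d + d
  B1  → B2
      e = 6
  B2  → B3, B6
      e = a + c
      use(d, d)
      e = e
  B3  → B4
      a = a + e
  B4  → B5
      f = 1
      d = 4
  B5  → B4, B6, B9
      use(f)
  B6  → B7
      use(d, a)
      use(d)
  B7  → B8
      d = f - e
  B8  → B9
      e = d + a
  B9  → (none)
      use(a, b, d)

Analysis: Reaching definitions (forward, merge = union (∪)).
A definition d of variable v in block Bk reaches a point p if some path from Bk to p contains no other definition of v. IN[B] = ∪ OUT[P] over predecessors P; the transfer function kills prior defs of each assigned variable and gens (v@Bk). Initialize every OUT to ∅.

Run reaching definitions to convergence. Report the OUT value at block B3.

Fixpoint table:
  B0: | IN={} | OUT={a@B0, d@B0}
  B1: | IN={a@B0, d@B0} | OUT={a@B0, d@B0, e@B1}
  B2: | IN={a@B0, d@B0, e@B1} | OUT={a@B0, d@B0, e@B2}
  B3: | IN={a@B0, d@B0, e@B2} | OUT={a@B3, d@B0, e@B2}
  B4: | IN={a@B3, d@B0, d@B4, e@B2, f@B4} | OUT={a@B3, d@B4, e@B2, f@B4}
  B5: | IN={a@B3, d@B4, e@B2, f@B4} | OUT={a@B3, d@B4, e@B2, f@B4}
  B6: | IN={a@B0, a@B3, d@B0, d@B4, e@B2, f@B4} | OUT={a@B0, a@B3, d@B0, d@B4, e@B2, f@B4}
  B7: | IN={a@B0, a@B3, d@B0, d@B4, e@B2, f@B4} | OUT={a@B0, a@B3, d@B7, e@B2, f@B4}
  B8: | IN={a@B0, a@B3, d@B7, e@B2, f@B4} | OUT={a@B0, a@B3, d@B7, e@B8, f@B4}
  B9: | IN={a@B0, a@B3, d@B4, d@B7, e@B2, e@B8, f@B4} | OUT={a@B0, a@B3, d@B4, d@B7, e@B2, e@B8, f@B4}

Merge at B3: IN[B3] = OUT[B2] = {a@B0, d@B0, e@B2}
Applying B3's transfer function to that IN value gives OUT[B3] (row B3 above).

Answer: {a@B3, d@B0, e@B2}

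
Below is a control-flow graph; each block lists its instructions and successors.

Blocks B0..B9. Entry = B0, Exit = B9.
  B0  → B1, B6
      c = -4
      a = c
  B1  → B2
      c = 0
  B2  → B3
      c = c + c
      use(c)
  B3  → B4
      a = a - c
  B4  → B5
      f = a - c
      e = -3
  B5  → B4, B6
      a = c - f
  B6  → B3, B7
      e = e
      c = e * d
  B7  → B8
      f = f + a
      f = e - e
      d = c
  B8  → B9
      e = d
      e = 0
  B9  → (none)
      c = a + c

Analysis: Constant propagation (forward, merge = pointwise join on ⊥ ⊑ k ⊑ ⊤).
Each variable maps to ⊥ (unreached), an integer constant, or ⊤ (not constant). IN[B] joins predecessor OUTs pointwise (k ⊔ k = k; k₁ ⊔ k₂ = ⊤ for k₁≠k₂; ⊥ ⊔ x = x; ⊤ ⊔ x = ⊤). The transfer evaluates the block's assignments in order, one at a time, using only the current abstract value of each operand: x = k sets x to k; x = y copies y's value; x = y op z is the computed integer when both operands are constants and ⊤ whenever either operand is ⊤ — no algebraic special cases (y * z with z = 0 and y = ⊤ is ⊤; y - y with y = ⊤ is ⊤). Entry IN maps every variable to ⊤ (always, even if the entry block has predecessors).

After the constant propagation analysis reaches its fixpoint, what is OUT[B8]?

Per-block solution:
  B0:   IN=(all ⊤)   OUT={a:-4, c:-4; rest ⊤}
  B1:   IN={a:-4, c:-4; rest ⊤}   OUT={a:-4, c:0; rest ⊤}
  B2:   IN={a:-4, c:0; rest ⊤}   OUT={a:-4, c:0; rest ⊤}
  B3:   IN=(all ⊤)   OUT=(all ⊤)
  B4:   IN=(all ⊤)   OUT={e:-3; rest ⊤}
  B5:   IN={e:-3; rest ⊤}   OUT={e:-3; rest ⊤}
  B6:   IN=(all ⊤)   OUT=(all ⊤)
  B7:   IN=(all ⊤)   OUT=(all ⊤)
  B8:   IN=(all ⊤)   OUT={e:0; rest ⊤}
  B9:   IN={e:0; rest ⊤}   OUT={e:0; rest ⊤}

Merge at B8: IN[B8] = OUT[B7] = {a: ⊤, b: ⊤, c: ⊤, d: ⊤, e: ⊤, f: ⊤}
Applying B8's transfer function to that IN value gives OUT[B8] (row B8 above).

Answer: {a: ⊤, b: ⊤, c: ⊤, d: ⊤, e: 0, f: ⊤}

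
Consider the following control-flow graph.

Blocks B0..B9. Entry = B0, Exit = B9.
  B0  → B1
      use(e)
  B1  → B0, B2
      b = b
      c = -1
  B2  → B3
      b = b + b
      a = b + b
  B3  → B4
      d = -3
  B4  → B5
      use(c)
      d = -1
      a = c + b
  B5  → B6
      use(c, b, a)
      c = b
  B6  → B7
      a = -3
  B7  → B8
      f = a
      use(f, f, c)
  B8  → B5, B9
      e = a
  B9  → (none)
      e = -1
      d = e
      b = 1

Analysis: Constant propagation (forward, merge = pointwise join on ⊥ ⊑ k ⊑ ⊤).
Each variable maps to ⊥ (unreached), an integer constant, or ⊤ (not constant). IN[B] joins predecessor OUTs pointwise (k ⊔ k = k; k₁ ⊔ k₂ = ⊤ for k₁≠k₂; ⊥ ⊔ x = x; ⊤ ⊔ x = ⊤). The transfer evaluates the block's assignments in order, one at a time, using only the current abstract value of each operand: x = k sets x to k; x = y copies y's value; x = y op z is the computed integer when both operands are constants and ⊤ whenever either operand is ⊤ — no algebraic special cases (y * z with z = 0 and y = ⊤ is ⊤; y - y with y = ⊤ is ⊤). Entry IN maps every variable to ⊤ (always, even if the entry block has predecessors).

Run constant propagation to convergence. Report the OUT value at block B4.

Per-block solution:
  B0:  IN=(all ⊤)  OUT=(all ⊤)
  B1:  IN=(all ⊤)  OUT={c:-1; rest ⊤}
  B2:  IN={c:-1; rest ⊤}  OUT={c:-1; rest ⊤}
  B3:  IN={c:-1; rest ⊤}  OUT={c:-1, d:-3; rest ⊤}
  B4:  IN={c:-1, d:-3; rest ⊤}  OUT={c:-1, d:-1; rest ⊤}
  B5:  IN={d:-1; rest ⊤}  OUT={d:-1; rest ⊤}
  B6:  IN={d:-1; rest ⊤}  OUT={a:-3, d:-1; rest ⊤}
  B7:  IN={a:-3, d:-1; rest ⊤}  OUT={a:-3, d:-1, f:-3; rest ⊤}
  B8:  IN={a:-3, d:-1, f:-3; rest ⊤}  OUT={a:-3, d:-1, e:-3, f:-3; rest ⊤}
  B9:  IN={a:-3, d:-1, e:-3, f:-3; rest ⊤}  OUT={a:-3, b:1, d:-1, e:-1, f:-3; rest ⊤}

Merge at B4: IN[B4] = OUT[B3] = {a: ⊤, b: ⊤, c: -1, d: -3, e: ⊤, f: ⊤}
Applying B4's transfer function to that IN value gives OUT[B4] (row B4 above).

Answer: {a: ⊤, b: ⊤, c: -1, d: -1, e: ⊤, f: ⊤}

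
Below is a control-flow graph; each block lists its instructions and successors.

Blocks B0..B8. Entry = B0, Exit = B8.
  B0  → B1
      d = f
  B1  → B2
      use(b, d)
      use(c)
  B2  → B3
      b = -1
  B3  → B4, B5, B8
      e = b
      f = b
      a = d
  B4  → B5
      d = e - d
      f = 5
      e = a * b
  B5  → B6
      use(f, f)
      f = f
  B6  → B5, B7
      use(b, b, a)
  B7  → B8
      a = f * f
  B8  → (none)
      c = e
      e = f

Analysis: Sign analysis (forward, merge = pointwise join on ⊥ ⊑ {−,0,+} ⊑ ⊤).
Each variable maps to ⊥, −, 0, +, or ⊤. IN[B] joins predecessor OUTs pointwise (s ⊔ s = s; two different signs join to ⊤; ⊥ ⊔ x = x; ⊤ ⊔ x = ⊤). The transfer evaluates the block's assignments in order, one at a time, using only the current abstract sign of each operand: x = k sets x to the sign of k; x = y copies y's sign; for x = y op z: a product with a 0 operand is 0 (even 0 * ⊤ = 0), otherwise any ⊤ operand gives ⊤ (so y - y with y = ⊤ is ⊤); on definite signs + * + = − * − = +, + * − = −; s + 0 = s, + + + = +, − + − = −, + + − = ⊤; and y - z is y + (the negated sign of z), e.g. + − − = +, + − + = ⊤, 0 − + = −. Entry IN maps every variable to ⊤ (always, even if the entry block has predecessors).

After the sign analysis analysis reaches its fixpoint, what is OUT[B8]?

Converged values:
  B0: | IN=(all ⊤) | OUT=(all ⊤)
  B1: | IN=(all ⊤) | OUT=(all ⊤)
  B2: | IN=(all ⊤) | OUT={b:-; rest ⊤}
  B3: | IN={b:-; rest ⊤} | OUT={b:-, e:-, f:-; rest ⊤}
  B4: | IN={b:-, e:-, f:-; rest ⊤} | OUT={b:-, f:+; rest ⊤}
  B5: | IN={b:-; rest ⊤} | OUT={b:-; rest ⊤}
  B6: | IN={b:-; rest ⊤} | OUT={b:-; rest ⊤}
  B7: | IN={b:-; rest ⊤} | OUT={b:-; rest ⊤}
  B8: | IN={b:-; rest ⊤} | OUT={b:-; rest ⊤}

Merge at B8: IN[B8] = OUT[B3] ⊔ OUT[B7] = {a: ⊤, b: -, c: ⊤, d: ⊤, e: ⊤, f: ⊤}
Applying B8's transfer function to that IN value gives OUT[B8] (row B8 above).

Answer: {a: ⊤, b: -, c: ⊤, d: ⊤, e: ⊤, f: ⊤}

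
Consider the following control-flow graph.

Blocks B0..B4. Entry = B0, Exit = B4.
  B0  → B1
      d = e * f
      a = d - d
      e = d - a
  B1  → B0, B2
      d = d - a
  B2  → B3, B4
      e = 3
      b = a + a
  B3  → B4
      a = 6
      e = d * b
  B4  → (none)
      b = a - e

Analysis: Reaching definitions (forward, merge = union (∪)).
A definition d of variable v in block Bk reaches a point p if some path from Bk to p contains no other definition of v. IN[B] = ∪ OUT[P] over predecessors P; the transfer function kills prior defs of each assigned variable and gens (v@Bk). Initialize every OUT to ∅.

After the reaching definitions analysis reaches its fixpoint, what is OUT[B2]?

Answer: {a@B0, b@B2, d@B1, e@B2}

Working:
Converged values:
  B0:   IN={a@B0, d@B1, e@B0}   OUT={a@B0, d@B0, e@B0}
  B1:   IN={a@B0, d@B0, e@B0}   OUT={a@B0, d@B1, e@B0}
  B2:   IN={a@B0, d@B1, e@B0}   OUT={a@B0, b@B2, d@B1, e@B2}
  B3:   IN={a@B0, b@B2, d@B1, e@B2}   OUT={a@B3, b@B2, d@B1, e@B3}
  B4:   IN={a@B0, a@B3, b@B2, d@B1, e@B2, e@B3}   OUT={a@B0, a@B3, b@B4, d@B1, e@B2, e@B3}

Merge at B2: IN[B2] = OUT[B1] = {a@B0, d@B1, e@B0}
Applying B2's transfer function to that IN value gives OUT[B2] (row B2 above).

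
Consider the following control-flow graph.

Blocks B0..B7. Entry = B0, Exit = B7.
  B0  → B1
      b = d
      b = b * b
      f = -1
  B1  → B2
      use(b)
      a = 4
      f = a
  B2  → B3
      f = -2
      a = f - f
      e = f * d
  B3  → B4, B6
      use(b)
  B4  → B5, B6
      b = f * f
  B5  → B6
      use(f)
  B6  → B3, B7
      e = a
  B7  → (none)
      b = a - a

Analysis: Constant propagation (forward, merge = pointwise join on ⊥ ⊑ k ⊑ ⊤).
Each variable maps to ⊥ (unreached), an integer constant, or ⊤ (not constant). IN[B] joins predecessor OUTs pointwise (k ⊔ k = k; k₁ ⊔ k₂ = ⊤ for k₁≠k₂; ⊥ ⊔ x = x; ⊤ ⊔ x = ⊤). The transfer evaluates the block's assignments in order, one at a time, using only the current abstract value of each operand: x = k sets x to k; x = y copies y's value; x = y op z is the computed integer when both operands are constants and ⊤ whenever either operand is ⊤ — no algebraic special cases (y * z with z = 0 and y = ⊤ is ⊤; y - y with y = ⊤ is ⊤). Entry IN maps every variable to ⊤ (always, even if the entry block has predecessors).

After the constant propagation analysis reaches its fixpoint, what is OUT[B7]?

Per-block solution:
  B0:  IN=(all ⊤)  OUT={f:-1; rest ⊤}
  B1:  IN={f:-1; rest ⊤}  OUT={a:4, f:4; rest ⊤}
  B2:  IN={a:4, f:4; rest ⊤}  OUT={a:0, f:-2; rest ⊤}
  B3:  IN={a:0, f:-2; rest ⊤}  OUT={a:0, f:-2; rest ⊤}
  B4:  IN={a:0, f:-2; rest ⊤}  OUT={a:0, b:4, f:-2; rest ⊤}
  B5:  IN={a:0, b:4, f:-2; rest ⊤}  OUT={a:0, b:4, f:-2; rest ⊤}
  B6:  IN={a:0, f:-2; rest ⊤}  OUT={a:0, e:0, f:-2; rest ⊤}
  B7:  IN={a:0, e:0, f:-2; rest ⊤}  OUT={a:0, b:0, e:0, f:-2; rest ⊤}

Merge at B7: IN[B7] = OUT[B6] = {a: 0, b: ⊤, c: ⊤, d: ⊤, e: 0, f: -2}
Applying B7's transfer function to that IN value gives OUT[B7] (row B7 above).

Answer: {a: 0, b: 0, c: ⊤, d: ⊤, e: 0, f: -2}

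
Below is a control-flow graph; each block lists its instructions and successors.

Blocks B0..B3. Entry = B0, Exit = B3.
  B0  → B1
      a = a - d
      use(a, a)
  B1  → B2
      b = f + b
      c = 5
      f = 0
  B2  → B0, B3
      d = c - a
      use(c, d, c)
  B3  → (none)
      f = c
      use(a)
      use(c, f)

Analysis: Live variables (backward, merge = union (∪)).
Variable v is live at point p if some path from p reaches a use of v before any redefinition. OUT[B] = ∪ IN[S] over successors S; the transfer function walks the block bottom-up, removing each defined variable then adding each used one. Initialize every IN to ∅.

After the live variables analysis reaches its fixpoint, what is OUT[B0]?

Fixpoint table:
  B0: | IN={a, b, d, f} | OUT={a, b, f}
  B1: | IN={a, b, f} | OUT={a, b, c, f}
  B2: | IN={a, b, c, f} | OUT={a, b, c, d, f}
  B3: | IN={a, c} | OUT={}

Merge at B0: OUT[B0] = IN[B1] = {a, b, f}

Answer: {a, b, f}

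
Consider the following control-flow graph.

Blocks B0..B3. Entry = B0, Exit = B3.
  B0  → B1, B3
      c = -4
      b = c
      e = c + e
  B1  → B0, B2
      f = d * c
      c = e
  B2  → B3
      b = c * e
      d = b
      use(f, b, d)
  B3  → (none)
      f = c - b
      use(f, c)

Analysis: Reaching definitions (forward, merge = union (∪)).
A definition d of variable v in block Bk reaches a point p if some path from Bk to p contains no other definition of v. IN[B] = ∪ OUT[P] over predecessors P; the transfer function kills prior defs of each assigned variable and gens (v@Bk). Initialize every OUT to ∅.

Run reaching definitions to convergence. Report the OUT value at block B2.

Per-block solution:
  B0:  IN={b@B0, c@B1, e@B0, f@B1}  OUT={b@B0, c@B0, e@B0, f@B1}
  B1:  IN={b@B0, c@B0, e@B0, f@B1}  OUT={b@B0, c@B1, e@B0, f@B1}
  B2:  IN={b@B0, c@B1, e@B0, f@B1}  OUT={b@B2, c@B1, d@B2, e@B0, f@B1}
  B3:  IN={b@B0, b@B2, c@B0, c@B1, d@B2, e@B0, f@B1}  OUT={b@B0, b@B2, c@B0, c@B1, d@B2, e@B0, f@B3}

Merge at B2: IN[B2] = OUT[B1] = {b@B0, c@B1, e@B0, f@B1}
Applying B2's transfer function to that IN value gives OUT[B2] (row B2 above).

Answer: {b@B2, c@B1, d@B2, e@B0, f@B1}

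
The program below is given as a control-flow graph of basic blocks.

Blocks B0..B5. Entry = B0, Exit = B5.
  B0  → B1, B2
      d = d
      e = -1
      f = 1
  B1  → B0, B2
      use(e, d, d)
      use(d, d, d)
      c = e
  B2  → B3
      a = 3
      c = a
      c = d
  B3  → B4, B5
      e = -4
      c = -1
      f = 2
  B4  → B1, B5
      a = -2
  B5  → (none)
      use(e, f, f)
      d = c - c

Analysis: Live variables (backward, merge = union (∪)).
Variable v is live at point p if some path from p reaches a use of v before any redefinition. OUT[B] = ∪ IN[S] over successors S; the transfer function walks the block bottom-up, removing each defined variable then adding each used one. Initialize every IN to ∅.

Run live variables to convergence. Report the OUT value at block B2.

Per-block solution:
  B0:  IN={d}  OUT={d, e}
  B1:  IN={d, e}  OUT={d}
  B2:  IN={d}  OUT={d}
  B3:  IN={d}  OUT={c, d, e, f}
  B4:  IN={c, d, e, f}  OUT={c, d, e, f}
  B5:  IN={c, e, f}  OUT={}

Merge at B2: OUT[B2] = IN[B3] = {d}

Answer: {d}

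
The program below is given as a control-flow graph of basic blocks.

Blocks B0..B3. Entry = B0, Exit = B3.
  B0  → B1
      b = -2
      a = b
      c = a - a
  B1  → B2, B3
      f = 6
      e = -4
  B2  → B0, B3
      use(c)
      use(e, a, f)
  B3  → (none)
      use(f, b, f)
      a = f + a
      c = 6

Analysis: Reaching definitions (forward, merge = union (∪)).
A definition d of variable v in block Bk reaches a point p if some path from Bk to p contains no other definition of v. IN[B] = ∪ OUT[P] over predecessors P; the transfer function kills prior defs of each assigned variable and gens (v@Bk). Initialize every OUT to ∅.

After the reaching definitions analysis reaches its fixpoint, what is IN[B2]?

Answer: {a@B0, b@B0, c@B0, e@B1, f@B1}

Working:
Converged values:
  B0:   IN={a@B0, b@B0, c@B0, e@B1, f@B1}   OUT={a@B0, b@B0, c@B0, e@B1, f@B1}
  B1:   IN={a@B0, b@B0, c@B0, e@B1, f@B1}   OUT={a@B0, b@B0, c@B0, e@B1, f@B1}
  B2:   IN={a@B0, b@B0, c@B0, e@B1, f@B1}   OUT={a@B0, b@B0, c@B0, e@B1, f@B1}
  B3:   IN={a@B0, b@B0, c@B0, e@B1, f@B1}   OUT={a@B3, b@B0, c@B3, e@B1, f@B1}

Merge at B2: IN[B2] = OUT[B1] = {a@B0, b@B0, c@B0, e@B1, f@B1}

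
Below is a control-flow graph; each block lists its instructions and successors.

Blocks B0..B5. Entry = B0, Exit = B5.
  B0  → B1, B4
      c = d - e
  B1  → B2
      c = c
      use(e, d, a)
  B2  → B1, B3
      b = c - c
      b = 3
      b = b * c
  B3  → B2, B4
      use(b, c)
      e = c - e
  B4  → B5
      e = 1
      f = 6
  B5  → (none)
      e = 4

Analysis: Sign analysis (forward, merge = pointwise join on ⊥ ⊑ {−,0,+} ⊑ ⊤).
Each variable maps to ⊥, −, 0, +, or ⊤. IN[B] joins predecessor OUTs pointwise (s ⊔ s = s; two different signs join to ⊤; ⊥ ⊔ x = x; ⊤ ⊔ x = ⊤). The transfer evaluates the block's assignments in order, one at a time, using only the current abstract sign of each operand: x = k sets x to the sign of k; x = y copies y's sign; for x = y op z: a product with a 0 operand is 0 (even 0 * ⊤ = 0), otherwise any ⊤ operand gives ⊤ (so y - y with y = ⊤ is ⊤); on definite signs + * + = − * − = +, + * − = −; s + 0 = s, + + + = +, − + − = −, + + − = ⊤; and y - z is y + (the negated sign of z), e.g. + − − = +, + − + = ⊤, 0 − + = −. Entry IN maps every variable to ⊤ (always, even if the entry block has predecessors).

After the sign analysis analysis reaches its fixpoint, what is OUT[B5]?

Answer: {a: ⊤, b: ⊤, c: ⊤, d: ⊤, e: +, f: +}

Trace:
Converged values:
  B0:  IN=(all ⊤)  OUT=(all ⊤)
  B1:  IN=(all ⊤)  OUT=(all ⊤)
  B2:  IN=(all ⊤)  OUT=(all ⊤)
  B3:  IN=(all ⊤)  OUT=(all ⊤)
  B4:  IN=(all ⊤)  OUT={e:+, f:+; rest ⊤}
  B5:  IN={e:+, f:+; rest ⊤}  OUT={e:+, f:+; rest ⊤}

Merge at B5: IN[B5] = OUT[B4] = {a: ⊤, b: ⊤, c: ⊤, d: ⊤, e: +, f: +}
Applying B5's transfer function to that IN value gives OUT[B5] (row B5 above).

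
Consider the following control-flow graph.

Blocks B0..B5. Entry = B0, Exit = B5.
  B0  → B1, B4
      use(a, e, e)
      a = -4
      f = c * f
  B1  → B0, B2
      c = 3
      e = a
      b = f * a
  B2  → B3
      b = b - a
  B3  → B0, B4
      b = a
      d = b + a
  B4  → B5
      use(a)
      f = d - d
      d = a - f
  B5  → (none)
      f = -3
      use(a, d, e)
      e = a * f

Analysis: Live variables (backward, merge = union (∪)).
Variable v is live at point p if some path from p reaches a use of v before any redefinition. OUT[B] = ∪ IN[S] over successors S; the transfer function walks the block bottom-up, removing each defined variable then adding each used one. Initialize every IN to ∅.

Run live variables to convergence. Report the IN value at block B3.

Fixpoint table:
  B0:  IN={a, c, d, e, f}  OUT={a, d, e, f}
  B1:  IN={a, d, f}  OUT={a, b, c, d, e, f}
  B2:  IN={a, b, c, e, f}  OUT={a, c, e, f}
  B3:  IN={a, c, e, f}  OUT={a, c, d, e, f}
  B4:  IN={a, d, e}  OUT={a, d, e}
  B5:  IN={a, d, e}  OUT={}

Merge at B3: OUT[B3] = IN[B0] ⊔ IN[B4] = {a, c, d, e, f}
Applying B3's transfer function to that OUT value gives IN[B3] (row B3 above).

Answer: {a, c, e, f}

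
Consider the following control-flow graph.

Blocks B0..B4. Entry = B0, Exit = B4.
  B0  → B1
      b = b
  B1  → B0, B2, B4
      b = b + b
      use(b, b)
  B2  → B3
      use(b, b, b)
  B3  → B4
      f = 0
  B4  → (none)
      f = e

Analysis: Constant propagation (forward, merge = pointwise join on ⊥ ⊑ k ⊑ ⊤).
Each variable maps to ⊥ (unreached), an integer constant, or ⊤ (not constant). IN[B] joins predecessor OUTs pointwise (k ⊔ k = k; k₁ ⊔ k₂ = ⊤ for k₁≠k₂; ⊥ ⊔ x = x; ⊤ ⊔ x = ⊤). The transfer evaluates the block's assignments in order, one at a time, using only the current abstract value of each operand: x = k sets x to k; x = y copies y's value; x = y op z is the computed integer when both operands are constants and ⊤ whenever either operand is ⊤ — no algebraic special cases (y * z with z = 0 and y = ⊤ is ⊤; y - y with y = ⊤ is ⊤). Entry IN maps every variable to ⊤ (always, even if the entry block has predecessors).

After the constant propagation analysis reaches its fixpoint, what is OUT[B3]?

Answer: {a: ⊤, b: ⊤, c: ⊤, d: ⊤, e: ⊤, f: 0}

Derivation:
Per-block solution:
  B0: | IN=(all ⊤) | OUT=(all ⊤)
  B1: | IN=(all ⊤) | OUT=(all ⊤)
  B2: | IN=(all ⊤) | OUT=(all ⊤)
  B3: | IN=(all ⊤) | OUT={f:0; rest ⊤}
  B4: | IN=(all ⊤) | OUT=(all ⊤)

Merge at B3: IN[B3] = OUT[B2] = {a: ⊤, b: ⊤, c: ⊤, d: ⊤, e: ⊤, f: ⊤}
Applying B3's transfer function to that IN value gives OUT[B3] (row B3 above).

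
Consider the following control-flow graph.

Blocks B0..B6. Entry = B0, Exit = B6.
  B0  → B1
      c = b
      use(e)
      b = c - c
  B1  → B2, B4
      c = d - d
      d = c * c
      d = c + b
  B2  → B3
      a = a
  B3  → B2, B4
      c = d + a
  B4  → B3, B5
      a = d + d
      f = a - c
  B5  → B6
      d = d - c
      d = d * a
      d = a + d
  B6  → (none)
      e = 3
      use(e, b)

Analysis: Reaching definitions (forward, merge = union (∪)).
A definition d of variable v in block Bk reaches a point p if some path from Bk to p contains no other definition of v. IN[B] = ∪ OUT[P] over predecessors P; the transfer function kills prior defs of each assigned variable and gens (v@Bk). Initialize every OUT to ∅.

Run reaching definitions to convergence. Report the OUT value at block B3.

Answer: {a@B2, a@B4, b@B0, c@B3, d@B1, f@B4}

Working:
Per-block solution:
  B0:  IN={}  OUT={b@B0, c@B0}
  B1:  IN={b@B0, c@B0}  OUT={b@B0, c@B1, d@B1}
  B2:  IN={a@B2, a@B4, b@B0, c@B1, c@B3, d@B1, f@B4}  OUT={a@B2, b@B0, c@B1, c@B3, d@B1, f@B4}
  B3:  IN={a@B2, a@B4, b@B0, c@B1, c@B3, d@B1, f@B4}  OUT={a@B2, a@B4, b@B0, c@B3, d@B1, f@B4}
  B4:  IN={a@B2, a@B4, b@B0, c@B1, c@B3, d@B1, f@B4}  OUT={a@B4, b@B0, c@B1, c@B3, d@B1, f@B4}
  B5:  IN={a@B4, b@B0, c@B1, c@B3, d@B1, f@B4}  OUT={a@B4, b@B0, c@B1, c@B3, d@B5, f@B4}
  B6:  IN={a@B4, b@B0, c@B1, c@B3, d@B5, f@B4}  OUT={a@B4, b@B0, c@B1, c@B3, d@B5, e@B6, f@B4}

Merge at B3: IN[B3] = OUT[B2] ⊔ OUT[B4] = {a@B2, a@B4, b@B0, c@B1, c@B3, d@B1, f@B4}
Applying B3's transfer function to that IN value gives OUT[B3] (row B3 above).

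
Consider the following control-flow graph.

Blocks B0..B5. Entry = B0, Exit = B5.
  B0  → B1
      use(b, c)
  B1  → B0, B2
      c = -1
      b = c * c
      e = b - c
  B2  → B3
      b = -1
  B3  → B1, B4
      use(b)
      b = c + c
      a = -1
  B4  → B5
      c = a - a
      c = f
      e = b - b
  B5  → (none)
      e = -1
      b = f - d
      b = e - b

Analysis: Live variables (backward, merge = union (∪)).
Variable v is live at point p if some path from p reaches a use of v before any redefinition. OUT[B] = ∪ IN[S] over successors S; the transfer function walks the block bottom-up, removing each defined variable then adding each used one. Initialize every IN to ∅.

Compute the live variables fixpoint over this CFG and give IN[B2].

Answer: {c, d, f}

Trace:
Fixpoint table:
  B0:   IN={b, c, d, f}   OUT={d, f}
  B1:   IN={d, f}   OUT={b, c, d, f}
  B2:   IN={c, d, f}   OUT={b, c, d, f}
  B3:   IN={b, c, d, f}   OUT={a, b, d, f}
  B4:   IN={a, b, d, f}   OUT={d, f}
  B5:   IN={d, f}   OUT={}

Merge at B2: OUT[B2] = IN[B3] = {b, c, d, f}
Applying B2's transfer function to that OUT value gives IN[B2] (row B2 above).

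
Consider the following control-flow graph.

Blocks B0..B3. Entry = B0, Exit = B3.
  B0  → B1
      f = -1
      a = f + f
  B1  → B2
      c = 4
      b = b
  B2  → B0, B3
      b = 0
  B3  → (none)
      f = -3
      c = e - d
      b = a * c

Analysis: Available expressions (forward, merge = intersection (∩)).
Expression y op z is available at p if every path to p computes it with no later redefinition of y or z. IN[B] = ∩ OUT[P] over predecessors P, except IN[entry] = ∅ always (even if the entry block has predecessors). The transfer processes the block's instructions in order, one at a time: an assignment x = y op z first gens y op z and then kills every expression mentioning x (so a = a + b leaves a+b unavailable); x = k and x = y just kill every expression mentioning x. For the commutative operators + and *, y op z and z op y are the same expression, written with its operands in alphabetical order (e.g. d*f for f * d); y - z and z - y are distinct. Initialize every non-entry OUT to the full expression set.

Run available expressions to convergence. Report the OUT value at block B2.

Answer: {f+f}

Trace:
Fixpoint table:
  B0: | IN={} | OUT={f+f}
  B1: | IN={f+f} | OUT={f+f}
  B2: | IN={f+f} | OUT={f+f}
  B3: | IN={f+f} | OUT={a*c, e-d}

Merge at B2: IN[B2] = OUT[B1] = {f+f}
Applying B2's transfer function to that IN value gives OUT[B2] (row B2 above).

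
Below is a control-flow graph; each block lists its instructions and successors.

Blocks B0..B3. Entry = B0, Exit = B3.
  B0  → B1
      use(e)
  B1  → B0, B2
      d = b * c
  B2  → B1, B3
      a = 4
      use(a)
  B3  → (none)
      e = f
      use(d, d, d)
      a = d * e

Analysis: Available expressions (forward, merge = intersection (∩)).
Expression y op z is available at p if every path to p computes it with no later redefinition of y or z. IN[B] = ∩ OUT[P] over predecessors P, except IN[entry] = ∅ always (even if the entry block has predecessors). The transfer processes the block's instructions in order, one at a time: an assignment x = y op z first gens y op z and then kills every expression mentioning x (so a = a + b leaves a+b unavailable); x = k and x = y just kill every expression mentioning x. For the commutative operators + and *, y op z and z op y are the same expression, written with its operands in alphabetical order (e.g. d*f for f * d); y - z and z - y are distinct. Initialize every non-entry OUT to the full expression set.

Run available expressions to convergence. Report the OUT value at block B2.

Converged values:
  B0:   IN={}   OUT={}
  B1:   IN={}   OUT={b*c}
  B2:   IN={b*c}   OUT={b*c}
  B3:   IN={b*c}   OUT={b*c, d*e}

Merge at B2: IN[B2] = OUT[B1] = {b*c}
Applying B2's transfer function to that IN value gives OUT[B2] (row B2 above).

Answer: {b*c}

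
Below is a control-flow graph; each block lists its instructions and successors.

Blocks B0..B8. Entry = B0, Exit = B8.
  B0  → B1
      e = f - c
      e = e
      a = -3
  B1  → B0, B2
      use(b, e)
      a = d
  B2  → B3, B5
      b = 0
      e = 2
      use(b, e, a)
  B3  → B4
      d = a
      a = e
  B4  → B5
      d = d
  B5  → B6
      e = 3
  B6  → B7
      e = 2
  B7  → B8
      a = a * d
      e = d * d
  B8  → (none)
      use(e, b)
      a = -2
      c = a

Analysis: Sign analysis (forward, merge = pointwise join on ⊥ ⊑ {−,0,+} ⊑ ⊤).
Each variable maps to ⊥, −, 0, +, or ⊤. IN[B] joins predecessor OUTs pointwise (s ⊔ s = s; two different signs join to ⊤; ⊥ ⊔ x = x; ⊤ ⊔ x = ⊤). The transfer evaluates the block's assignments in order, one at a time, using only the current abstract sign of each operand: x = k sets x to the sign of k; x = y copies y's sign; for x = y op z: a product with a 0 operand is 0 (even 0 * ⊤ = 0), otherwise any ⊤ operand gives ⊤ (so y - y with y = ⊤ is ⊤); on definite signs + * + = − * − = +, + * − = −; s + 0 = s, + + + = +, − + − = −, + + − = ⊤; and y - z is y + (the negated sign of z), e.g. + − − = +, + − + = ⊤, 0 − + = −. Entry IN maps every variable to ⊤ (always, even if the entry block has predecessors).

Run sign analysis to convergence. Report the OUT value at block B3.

Converged values:
  B0:  IN=(all ⊤)  OUT={a:-; rest ⊤}
  B1:  IN={a:-; rest ⊤}  OUT=(all ⊤)
  B2:  IN=(all ⊤)  OUT={b:0, e:+; rest ⊤}
  B3:  IN={b:0, e:+; rest ⊤}  OUT={a:+, b:0, e:+; rest ⊤}
  B4:  IN={a:+, b:0, e:+; rest ⊤}  OUT={a:+, b:0, e:+; rest ⊤}
  B5:  IN={b:0, e:+; rest ⊤}  OUT={b:0, e:+; rest ⊤}
  B6:  IN={b:0, e:+; rest ⊤}  OUT={b:0, e:+; rest ⊤}
  B7:  IN={b:0, e:+; rest ⊤}  OUT={b:0; rest ⊤}
  B8:  IN={b:0; rest ⊤}  OUT={a:-, b:0, c:-; rest ⊤}

Merge at B3: IN[B3] = OUT[B2] = {a: ⊤, b: 0, c: ⊤, d: ⊤, e: +, f: ⊤}
Applying B3's transfer function to that IN value gives OUT[B3] (row B3 above).

Answer: {a: +, b: 0, c: ⊤, d: ⊤, e: +, f: ⊤}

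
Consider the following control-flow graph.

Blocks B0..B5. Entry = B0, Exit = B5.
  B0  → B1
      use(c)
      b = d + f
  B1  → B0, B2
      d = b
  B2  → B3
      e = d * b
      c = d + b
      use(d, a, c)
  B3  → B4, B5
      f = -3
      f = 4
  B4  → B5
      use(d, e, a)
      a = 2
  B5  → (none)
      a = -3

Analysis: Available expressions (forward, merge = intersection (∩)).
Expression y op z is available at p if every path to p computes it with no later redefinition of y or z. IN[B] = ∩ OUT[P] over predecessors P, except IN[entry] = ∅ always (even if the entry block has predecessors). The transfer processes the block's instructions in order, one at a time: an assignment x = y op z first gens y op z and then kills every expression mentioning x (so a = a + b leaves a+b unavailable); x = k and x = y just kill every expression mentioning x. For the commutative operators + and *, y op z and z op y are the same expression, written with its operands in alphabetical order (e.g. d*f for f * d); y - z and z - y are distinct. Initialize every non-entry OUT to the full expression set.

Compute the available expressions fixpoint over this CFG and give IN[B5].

Per-block solution:
  B0: | IN={} | OUT={d+f}
  B1: | IN={d+f} | OUT={}
  B2: | IN={} | OUT={b*d, b+d}
  B3: | IN={b*d, b+d} | OUT={b*d, b+d}
  B4: | IN={b*d, b+d} | OUT={b*d, b+d}
  B5: | IN={b*d, b+d} | OUT={b*d, b+d}

Merge at B5: IN[B5] = OUT[B3] ∩ OUT[B4] = {b*d, b+d}

Answer: {b*d, b+d}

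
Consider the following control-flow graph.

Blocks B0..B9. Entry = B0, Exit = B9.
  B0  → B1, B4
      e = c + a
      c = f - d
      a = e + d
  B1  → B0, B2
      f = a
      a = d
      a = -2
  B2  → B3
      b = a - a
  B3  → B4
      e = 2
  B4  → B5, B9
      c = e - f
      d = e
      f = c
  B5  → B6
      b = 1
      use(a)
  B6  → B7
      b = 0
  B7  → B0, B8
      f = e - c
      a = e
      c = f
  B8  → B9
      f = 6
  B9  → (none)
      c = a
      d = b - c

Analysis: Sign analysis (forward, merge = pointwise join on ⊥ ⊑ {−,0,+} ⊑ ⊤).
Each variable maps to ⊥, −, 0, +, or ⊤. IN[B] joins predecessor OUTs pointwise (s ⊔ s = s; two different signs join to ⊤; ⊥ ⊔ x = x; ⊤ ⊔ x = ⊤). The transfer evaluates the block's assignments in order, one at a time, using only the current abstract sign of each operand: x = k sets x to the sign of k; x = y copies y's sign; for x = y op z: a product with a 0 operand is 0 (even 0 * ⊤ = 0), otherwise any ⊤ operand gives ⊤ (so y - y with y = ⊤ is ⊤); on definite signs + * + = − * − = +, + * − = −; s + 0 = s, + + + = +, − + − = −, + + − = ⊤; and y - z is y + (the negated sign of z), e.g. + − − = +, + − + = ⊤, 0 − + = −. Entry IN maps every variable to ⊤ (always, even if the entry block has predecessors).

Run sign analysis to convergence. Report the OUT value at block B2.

Answer: {a: -, b: ⊤, c: ⊤, d: ⊤, e: ⊤, f: ⊤}

Derivation:
Converged values:
  B0:   IN=(all ⊤)   OUT=(all ⊤)
  B1:   IN=(all ⊤)   OUT={a:-; rest ⊤}
  B2:   IN={a:-; rest ⊤}   OUT={a:-; rest ⊤}
  B3:   IN={a:-; rest ⊤}   OUT={a:-, e:+; rest ⊤}
  B4:   IN=(all ⊤)   OUT=(all ⊤)
  B5:   IN=(all ⊤)   OUT={b:+; rest ⊤}
  B6:   IN={b:+; rest ⊤}   OUT={b:0; rest ⊤}
  B7:   IN={b:0; rest ⊤}   OUT={b:0; rest ⊤}
  B8:   IN={b:0; rest ⊤}   OUT={b:0, f:+; rest ⊤}
  B9:   IN=(all ⊤)   OUT=(all ⊤)

Merge at B2: IN[B2] = OUT[B1] = {a: -, b: ⊤, c: ⊤, d: ⊤, e: ⊤, f: ⊤}
Applying B2's transfer function to that IN value gives OUT[B2] (row B2 above).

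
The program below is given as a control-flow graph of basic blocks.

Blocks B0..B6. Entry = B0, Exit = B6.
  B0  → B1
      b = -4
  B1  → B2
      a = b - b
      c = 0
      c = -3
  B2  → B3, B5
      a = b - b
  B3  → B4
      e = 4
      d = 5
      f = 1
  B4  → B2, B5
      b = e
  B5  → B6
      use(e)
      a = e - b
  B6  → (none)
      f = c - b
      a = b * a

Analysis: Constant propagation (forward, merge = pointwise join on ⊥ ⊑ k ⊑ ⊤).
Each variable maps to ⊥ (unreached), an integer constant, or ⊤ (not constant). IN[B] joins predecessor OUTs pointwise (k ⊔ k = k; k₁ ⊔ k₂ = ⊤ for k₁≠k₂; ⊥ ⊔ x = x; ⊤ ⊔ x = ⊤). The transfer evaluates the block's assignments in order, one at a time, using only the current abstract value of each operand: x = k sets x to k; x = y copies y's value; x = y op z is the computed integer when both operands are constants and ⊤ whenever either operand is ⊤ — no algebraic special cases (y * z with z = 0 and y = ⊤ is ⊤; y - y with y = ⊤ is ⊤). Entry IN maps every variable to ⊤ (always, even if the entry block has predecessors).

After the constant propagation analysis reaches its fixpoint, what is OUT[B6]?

Answer: {a: ⊤, b: ⊤, c: -3, d: ⊤, e: ⊤, f: ⊤}

Working:
Converged values:
  B0: | IN=(all ⊤) | OUT={b:-4; rest ⊤}
  B1: | IN={b:-4; rest ⊤} | OUT={a:0, b:-4, c:-3; rest ⊤}
  B2: | IN={c:-3; rest ⊤} | OUT={c:-3; rest ⊤}
  B3: | IN={c:-3; rest ⊤} | OUT={c:-3, d:5, e:4, f:1; rest ⊤}
  B4: | IN={c:-3, d:5, e:4, f:1; rest ⊤} | OUT={b:4, c:-3, d:5, e:4, f:1; rest ⊤}
  B5: | IN={c:-3; rest ⊤} | OUT={c:-3; rest ⊤}
  B6: | IN={c:-3; rest ⊤} | OUT={c:-3; rest ⊤}

Merge at B6: IN[B6] = OUT[B5] = {a: ⊤, b: ⊤, c: -3, d: ⊤, e: ⊤, f: ⊤}
Applying B6's transfer function to that IN value gives OUT[B6] (row B6 above).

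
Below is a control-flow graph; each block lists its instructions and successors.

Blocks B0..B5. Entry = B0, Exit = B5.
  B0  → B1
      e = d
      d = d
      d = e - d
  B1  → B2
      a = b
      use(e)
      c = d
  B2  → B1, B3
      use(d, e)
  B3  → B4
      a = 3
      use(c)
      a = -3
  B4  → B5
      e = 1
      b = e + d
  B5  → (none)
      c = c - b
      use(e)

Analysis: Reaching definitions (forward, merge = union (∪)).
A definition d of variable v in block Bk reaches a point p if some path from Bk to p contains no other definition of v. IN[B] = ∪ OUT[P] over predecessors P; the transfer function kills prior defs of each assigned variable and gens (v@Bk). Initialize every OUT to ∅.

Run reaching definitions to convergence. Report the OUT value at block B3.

Answer: {a@B3, c@B1, d@B0, e@B0}

Working:
Per-block solution:
  B0:   IN={}   OUT={d@B0, e@B0}
  B1:   IN={a@B1, c@B1, d@B0, e@B0}   OUT={a@B1, c@B1, d@B0, e@B0}
  B2:   IN={a@B1, c@B1, d@B0, e@B0}   OUT={a@B1, c@B1, d@B0, e@B0}
  B3:   IN={a@B1, c@B1, d@B0, e@B0}   OUT={a@B3, c@B1, d@B0, e@B0}
  B4:   IN={a@B3, c@B1, d@B0, e@B0}   OUT={a@B3, b@B4, c@B1, d@B0, e@B4}
  B5:   IN={a@B3, b@B4, c@B1, d@B0, e@B4}   OUT={a@B3, b@B4, c@B5, d@B0, e@B4}

Merge at B3: IN[B3] = OUT[B2] = {a@B1, c@B1, d@B0, e@B0}
Applying B3's transfer function to that IN value gives OUT[B3] (row B3 above).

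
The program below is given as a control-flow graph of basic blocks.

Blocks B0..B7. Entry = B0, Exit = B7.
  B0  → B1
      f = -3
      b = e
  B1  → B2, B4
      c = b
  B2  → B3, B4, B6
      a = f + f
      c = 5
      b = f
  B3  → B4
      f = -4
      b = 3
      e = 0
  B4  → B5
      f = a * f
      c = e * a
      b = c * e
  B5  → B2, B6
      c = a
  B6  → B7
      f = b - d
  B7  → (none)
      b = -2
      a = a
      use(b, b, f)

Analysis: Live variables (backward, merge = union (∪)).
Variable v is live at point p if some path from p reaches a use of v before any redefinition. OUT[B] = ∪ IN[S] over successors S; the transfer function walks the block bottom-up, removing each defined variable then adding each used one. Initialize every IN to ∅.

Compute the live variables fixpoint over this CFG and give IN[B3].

Answer: {a, d}

Derivation:
Converged values:
  B0:   IN={a, d, e}   OUT={a, b, d, e, f}
  B1:   IN={a, b, d, e, f}   OUT={a, d, e, f}
  B2:   IN={d, e, f}   OUT={a, b, d, e, f}
  B3:   IN={a, d}   OUT={a, d, e, f}
  B4:   IN={a, d, e, f}   OUT={a, b, d, e, f}
  B5:   IN={a, b, d, e, f}   OUT={a, b, d, e, f}
  B6:   IN={a, b, d}   OUT={a, f}
  B7:   IN={a, f}   OUT={}

Merge at B3: OUT[B3] = IN[B4] = {a, d, e, f}
Applying B3's transfer function to that OUT value gives IN[B3] (row B3 above).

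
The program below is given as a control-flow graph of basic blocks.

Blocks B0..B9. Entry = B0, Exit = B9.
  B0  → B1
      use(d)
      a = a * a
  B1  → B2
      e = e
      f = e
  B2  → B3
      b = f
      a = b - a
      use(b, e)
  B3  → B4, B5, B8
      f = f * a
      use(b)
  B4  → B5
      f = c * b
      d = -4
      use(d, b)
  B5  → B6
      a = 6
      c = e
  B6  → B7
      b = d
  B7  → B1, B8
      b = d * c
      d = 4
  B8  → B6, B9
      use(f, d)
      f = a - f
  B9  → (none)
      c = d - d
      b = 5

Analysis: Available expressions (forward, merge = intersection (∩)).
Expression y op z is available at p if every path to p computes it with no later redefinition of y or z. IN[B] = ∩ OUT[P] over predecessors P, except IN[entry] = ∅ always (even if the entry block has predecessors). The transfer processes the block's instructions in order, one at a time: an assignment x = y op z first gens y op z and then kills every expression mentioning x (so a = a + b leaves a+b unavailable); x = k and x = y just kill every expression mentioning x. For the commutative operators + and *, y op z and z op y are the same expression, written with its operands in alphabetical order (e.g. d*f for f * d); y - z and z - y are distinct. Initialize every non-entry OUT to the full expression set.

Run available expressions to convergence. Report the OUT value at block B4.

Answer: {b*c}

Derivation:
Per-block solution:
  B0: | IN={} | OUT={}
  B1: | IN={} | OUT={}
  B2: | IN={} | OUT={}
  B3: | IN={} | OUT={}
  B4: | IN={} | OUT={b*c}
  B5: | IN={} | OUT={}
  B6: | IN={} | OUT={}
  B7: | IN={} | OUT={}
  B8: | IN={} | OUT={}
  B9: | IN={} | OUT={d-d}

Merge at B4: IN[B4] = OUT[B3] = {}
Applying B4's transfer function to that IN value gives OUT[B4] (row B4 above).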